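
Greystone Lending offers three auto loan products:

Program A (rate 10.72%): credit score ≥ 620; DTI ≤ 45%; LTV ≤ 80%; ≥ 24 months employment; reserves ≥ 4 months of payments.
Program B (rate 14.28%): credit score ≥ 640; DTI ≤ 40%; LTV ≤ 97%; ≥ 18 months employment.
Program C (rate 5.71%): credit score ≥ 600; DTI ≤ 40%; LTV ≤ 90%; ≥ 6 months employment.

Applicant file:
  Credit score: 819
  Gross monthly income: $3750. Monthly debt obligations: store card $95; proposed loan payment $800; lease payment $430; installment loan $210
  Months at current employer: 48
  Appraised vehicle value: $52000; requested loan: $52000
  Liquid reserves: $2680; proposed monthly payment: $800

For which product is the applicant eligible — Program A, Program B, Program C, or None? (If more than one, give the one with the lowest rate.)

None

Total debts = (95 + 800 + 430 + 210) = 1,535; DTI = 1,535/3,750 = 40.9%.
LTV = 52,000/52,000 = 100%.
Reserves = 2,680/800 = 3.4 months.
Program A: score 819 ≥ 620; DTI 40.9% ≤ 45%; LTV 100% > 80%; employment 48 ≥ 24 mo; reserves 3.4 < 4 mo → does not qualify.
Program B: score 819 ≥ 640; DTI 40.9% > 40%; LTV 100% > 97%; employment 48 ≥ 18 mo → does not qualify.
Program C: score 819 ≥ 600; DTI 40.9% > 40%; LTV 100% > 90%; employment 48 ≥ 6 mo → does not qualify.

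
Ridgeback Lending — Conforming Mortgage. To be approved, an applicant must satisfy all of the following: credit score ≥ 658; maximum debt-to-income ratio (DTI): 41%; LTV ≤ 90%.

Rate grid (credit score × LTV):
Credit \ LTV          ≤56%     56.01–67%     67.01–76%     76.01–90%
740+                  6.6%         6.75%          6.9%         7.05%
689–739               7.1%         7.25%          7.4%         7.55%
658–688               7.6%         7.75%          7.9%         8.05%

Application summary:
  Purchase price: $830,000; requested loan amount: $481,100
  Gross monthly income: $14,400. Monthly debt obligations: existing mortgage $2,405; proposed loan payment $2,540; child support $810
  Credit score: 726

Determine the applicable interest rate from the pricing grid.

Credit score 726 ≥ 658; Total monthly debts = (2,405 + 2,540 + 810) = 5,755. DTI = 5,755/14,400 = 40% ≤ 41%
LTV: 481,100 ÷ 830,000 = 58%, within 90% cap
Score 726 is in the 689–739 band; LTV 58% is in the 56.01–67% band → 7.25%.

7.25%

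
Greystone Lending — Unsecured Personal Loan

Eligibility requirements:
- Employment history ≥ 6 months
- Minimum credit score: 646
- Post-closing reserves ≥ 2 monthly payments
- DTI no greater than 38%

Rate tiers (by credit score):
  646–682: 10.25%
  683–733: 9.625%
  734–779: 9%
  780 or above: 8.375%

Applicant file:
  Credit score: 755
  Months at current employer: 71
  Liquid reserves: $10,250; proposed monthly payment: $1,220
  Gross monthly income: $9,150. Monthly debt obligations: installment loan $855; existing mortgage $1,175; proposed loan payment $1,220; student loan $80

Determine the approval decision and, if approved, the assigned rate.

Credit score 755 ≥ 646 (meets minimum)
Total monthly debts = (855 + 1,175 + 1,220 + 80) = 3,330. Debt-to-income = 3,330/9,150 = 36.4% — meets 38% limit
Employment 71 ≥ 6 months
Reserves: 10,250 ÷ 1,220 = 8.4 months (meets 2-month minimum)
All requirements met. Score 755 falls in the 734–779 tier → 9%.

Approved at 9%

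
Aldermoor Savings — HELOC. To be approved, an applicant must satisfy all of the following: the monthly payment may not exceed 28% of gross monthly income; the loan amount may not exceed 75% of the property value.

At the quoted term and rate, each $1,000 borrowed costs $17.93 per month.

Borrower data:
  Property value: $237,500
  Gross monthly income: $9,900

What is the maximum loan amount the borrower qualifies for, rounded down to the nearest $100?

Payment cap: 28% × $9,900 = $2,772/month.
At $17.93 per $1,000, that supports 2,772/17.93 × 1,000 ≈ $154,601 → $154,600.
LTV cap: 75% × $237,500 = $178,125 → $178,100.
Binding constraint: payment-to-income.

$154,600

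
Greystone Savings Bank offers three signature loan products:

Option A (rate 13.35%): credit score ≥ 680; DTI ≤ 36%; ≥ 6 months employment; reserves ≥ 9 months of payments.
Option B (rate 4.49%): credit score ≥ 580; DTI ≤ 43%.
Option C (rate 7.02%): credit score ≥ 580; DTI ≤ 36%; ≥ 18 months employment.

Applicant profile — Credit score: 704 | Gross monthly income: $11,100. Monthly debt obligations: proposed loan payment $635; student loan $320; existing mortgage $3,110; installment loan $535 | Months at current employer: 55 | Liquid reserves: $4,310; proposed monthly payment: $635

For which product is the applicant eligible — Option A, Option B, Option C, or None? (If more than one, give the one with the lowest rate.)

Total debts = (635 + 320 + 3,110 + 535) = 4,600; DTI = 4,600/11,100 = 41.4%.
Reserves = 4,310/635 = 6.8 months.
Option A: score 704 ≥ 680; DTI 41.4% > 36%; employment 55 ≥ 6 mo; reserves 6.8 < 9 mo → does not qualify.
Option B: score 704 ≥ 580; DTI 41.4% ≤ 43% → qualifies.
Option C: score 704 ≥ 580; DTI 41.4% > 36%; employment 55 ≥ 18 mo → does not qualify.

Option B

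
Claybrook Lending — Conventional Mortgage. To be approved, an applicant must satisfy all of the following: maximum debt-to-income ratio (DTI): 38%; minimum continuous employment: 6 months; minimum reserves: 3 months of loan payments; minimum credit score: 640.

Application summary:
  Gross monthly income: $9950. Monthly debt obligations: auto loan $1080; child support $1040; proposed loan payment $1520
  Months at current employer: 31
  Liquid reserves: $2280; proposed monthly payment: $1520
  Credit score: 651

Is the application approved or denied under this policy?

Total monthly debts = (1,080 + 1,040 + 1,520) = 3,640. Debt-to-income = 3,640/9,950 = 36.6% — meets 38% limit
Employment 31 ≥ 6 months
Reserves: 2,280 ÷ 1,520 = 1.5 months (below 3-month minimum)
Credit score 651 ≥ 640 (meets)
Fails on reserves.

Denied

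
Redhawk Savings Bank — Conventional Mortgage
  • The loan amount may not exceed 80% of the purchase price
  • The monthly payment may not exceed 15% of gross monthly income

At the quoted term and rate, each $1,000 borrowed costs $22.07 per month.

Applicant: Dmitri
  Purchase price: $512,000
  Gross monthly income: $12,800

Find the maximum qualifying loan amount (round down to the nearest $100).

$86,900

Payment cap: 15% × $12,800 = $1,920/month.
At $22.07 per $1,000, that supports 1,920/22.07 × 1,000 ≈ $86,995 → $86,900.
LTV cap: 80% × $512,000 = $409,600 → $409,600.
Binding constraint: payment-to-income.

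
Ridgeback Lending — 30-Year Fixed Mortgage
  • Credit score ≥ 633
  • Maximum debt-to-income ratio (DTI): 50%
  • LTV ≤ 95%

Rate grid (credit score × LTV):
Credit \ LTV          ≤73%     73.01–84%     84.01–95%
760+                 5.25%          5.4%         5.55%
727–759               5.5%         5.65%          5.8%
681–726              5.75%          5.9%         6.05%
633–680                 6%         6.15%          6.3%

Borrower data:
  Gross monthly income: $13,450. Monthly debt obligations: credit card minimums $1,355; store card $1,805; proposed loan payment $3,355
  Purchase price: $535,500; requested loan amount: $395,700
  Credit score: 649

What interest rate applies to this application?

6.15%

Credit score 649 ≥ 633; Total monthly debts = (1,355 + 1,805 + 3,355) = 6,515. Debt-to-income = 6,515/13,450 = 48.4% — meets 50% limit
LTV: 395,700 ÷ 535,500 = 73.9%, within 95% cap
Row: 649 falls in 633–680. Column: 73.9% falls in 73.01–84%. Rate = 6.15%.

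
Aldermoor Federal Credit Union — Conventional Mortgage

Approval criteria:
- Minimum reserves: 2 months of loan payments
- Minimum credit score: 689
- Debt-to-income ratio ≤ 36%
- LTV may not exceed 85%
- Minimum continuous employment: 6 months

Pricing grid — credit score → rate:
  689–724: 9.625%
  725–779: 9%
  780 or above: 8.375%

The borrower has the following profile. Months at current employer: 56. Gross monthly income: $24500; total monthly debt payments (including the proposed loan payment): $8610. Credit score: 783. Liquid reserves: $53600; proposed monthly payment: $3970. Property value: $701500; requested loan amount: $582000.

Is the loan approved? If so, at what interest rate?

Approved at 8.375%

Credit score 783 ≥ 689 (meets minimum)
Liquid reserves cover 53,600/3,970 = 13.5 months — ≥ 2 required
LTV = 582,000/701,500 = 83% ≤ 85%
Employment 56 ≥ 6 months
DTI: 8,610 ÷ 24,500 = 35.1%, within the 36% cap
All requirements met. Score 783 falls in the 780 or above tier → 8.375%.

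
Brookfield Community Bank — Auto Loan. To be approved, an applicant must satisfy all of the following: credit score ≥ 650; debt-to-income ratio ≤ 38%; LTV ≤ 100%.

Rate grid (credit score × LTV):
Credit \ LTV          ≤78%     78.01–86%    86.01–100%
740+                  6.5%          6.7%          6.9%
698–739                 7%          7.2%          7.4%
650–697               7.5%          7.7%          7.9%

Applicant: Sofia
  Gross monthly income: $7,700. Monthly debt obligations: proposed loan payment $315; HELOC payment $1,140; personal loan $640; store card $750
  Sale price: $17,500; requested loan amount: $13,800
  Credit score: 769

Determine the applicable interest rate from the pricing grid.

Credit score 769 ≥ 650; Total monthly debts = (315 + 1,140 + 640 + 750) = 2,845. Debt-to-income = 2,845/7,700 = 36.9% — meets 38% limit
Loan-to-value = 13,800/17,500 = 78.9% — pass (100% max)
Score 769 is in the 740+ band; LTV 78.9% is in the 78.01–86% band → 6.7%.

6.7%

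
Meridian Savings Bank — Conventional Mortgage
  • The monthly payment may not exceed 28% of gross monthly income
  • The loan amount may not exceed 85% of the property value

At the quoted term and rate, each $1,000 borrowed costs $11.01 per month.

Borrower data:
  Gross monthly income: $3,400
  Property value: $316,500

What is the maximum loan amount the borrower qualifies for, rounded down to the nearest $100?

$86,400

Payment cap: 28% × $3,400 = $952/month.
At $11.01 per $1,000, that supports 952/11.01 × 1,000 ≈ $86,466 → $86,400.
LTV cap: 85% × $316,500 = $269,025 → $269,000.
Binding constraint: payment-to-income.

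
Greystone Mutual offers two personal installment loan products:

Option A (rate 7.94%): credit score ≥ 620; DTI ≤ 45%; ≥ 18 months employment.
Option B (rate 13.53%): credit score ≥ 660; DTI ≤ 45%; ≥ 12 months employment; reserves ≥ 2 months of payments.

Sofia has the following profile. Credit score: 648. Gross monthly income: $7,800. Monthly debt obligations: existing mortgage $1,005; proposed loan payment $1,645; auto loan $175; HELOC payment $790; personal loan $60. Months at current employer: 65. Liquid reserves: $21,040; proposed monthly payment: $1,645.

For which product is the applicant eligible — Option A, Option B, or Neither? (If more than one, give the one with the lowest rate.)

Neither

Total debts = (1,005 + 1,645 + 175 + 790 + 60) = 3,675; DTI = 3,675/7,800 = 47.1%.
Reserves = 21,040/1,645 = 12.8 months.
Option A: score 648 ≥ 620; DTI 47.1% > 45%; employment 65 ≥ 18 mo → does not qualify.
Option B: score 648 < 660; DTI 47.1% > 45%; employment 65 ≥ 12 mo; reserves 12.8 ≥ 2 mo → does not qualify.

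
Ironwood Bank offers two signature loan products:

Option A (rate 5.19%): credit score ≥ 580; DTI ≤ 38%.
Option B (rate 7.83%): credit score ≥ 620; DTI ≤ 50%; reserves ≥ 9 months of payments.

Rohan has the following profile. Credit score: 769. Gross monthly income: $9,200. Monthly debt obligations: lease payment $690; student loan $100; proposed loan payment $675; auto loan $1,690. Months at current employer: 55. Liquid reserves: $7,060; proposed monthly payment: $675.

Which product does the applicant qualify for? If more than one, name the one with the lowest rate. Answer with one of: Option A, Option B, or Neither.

Total debts = (690 + 100 + 675 + 1,690) = 3,155; DTI = 3,155/9,200 = 34.3%.
Reserves = 7,060/675 = 10.5 months.
Option A: score 769 ≥ 580; DTI 34.3% ≤ 38% → qualifies.
Option B: score 769 ≥ 620; DTI 34.3% ≤ 50%; reserves 10.5 ≥ 9 mo → qualifies.
Qualifying: Option A, Option B. Lowest rate is 5.19% → Option A.

Option A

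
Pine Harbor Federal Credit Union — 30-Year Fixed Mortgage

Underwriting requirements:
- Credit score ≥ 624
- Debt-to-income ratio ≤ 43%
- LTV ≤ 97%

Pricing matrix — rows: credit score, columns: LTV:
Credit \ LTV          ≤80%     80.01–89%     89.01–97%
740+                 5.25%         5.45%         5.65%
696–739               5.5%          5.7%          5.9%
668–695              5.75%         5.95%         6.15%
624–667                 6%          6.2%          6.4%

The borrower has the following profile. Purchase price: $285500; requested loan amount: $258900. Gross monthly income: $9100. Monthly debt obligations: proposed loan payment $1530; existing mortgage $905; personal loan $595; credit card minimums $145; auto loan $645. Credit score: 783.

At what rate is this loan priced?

5.65%

Credit score 783 ≥ 624; Total monthly debts = (1,530 + 905 + 595 + 145 + 645) = 3,820. Debt-to-income = 3,820/9,100 = 42% — meets 43% limit
LTV: 258,900 ÷ 285,500 = 90.7%, within 97% cap
Score 783 is in the 740+ band; LTV 90.7% is in the 89.01–97% band → 5.65%.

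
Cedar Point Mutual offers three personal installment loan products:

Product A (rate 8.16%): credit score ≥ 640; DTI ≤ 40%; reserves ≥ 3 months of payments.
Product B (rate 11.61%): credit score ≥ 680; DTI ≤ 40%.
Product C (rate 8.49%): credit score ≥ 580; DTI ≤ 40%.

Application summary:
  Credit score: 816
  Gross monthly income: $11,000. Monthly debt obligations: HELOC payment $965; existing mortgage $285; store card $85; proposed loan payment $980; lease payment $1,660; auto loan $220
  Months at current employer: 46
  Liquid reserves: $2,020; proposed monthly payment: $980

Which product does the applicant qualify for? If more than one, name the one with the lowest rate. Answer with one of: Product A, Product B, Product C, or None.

Product C

Total debts = (965 + 285 + 85 + 980 + 1,660 + 220) = 4,195; DTI = 4,195/11,000 = 38.1%.
Reserves = 2,020/980 = 2.1 months.
Product A: score 816 ≥ 640; DTI 38.1% ≤ 40%; reserves 2.1 < 3 mo → does not qualify.
Product B: score 816 ≥ 680; DTI 38.1% ≤ 40% → qualifies.
Product C: score 816 ≥ 580; DTI 38.1% ≤ 40% → qualifies.
Qualifying: Product B, Product C. Lowest rate is 8.49% → Product C.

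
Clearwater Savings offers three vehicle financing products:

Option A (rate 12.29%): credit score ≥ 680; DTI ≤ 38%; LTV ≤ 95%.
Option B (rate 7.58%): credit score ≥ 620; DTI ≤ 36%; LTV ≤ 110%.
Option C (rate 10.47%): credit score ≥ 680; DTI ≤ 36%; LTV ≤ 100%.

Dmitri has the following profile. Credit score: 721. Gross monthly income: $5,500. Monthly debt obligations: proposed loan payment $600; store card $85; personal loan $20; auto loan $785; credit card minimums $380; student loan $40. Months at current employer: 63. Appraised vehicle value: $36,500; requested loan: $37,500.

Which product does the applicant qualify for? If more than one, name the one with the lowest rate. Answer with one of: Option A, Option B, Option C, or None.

Option B

Total debts = (600 + 85 + 20 + 785 + 380 + 40) = 1,910; DTI = 1,910/5,500 = 34.7%.
LTV = 37,500/36,500 = 102.7%.
Option A: score 721 ≥ 680; DTI 34.7% ≤ 38%; LTV 102.7% > 95% → does not qualify.
Option B: score 721 ≥ 620; DTI 34.7% ≤ 36%; LTV 102.7% ≤ 110% → qualifies.
Option C: score 721 ≥ 680; DTI 34.7% ≤ 36%; LTV 102.7% > 100% → does not qualify.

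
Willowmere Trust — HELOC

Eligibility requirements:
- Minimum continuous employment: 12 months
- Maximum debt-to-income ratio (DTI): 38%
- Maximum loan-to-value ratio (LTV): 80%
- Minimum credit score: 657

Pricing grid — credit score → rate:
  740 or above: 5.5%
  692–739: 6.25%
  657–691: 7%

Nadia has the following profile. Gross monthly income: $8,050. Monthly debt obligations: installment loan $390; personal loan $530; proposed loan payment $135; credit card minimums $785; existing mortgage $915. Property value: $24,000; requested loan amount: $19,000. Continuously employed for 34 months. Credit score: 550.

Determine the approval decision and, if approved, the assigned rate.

Denied

Credit score 550 < 657 (below minimum)
Total monthly debts = (390 + 530 + 135 + 785 + 915) = 2,755. Debt-to-income = 2,755/8,050 = 34.2% — meets 38% limit
LTV = 19,000/24,000 = 79.2% ≤ 80%
Employment 34 ≥ 12 months
Not all requirements met → denied.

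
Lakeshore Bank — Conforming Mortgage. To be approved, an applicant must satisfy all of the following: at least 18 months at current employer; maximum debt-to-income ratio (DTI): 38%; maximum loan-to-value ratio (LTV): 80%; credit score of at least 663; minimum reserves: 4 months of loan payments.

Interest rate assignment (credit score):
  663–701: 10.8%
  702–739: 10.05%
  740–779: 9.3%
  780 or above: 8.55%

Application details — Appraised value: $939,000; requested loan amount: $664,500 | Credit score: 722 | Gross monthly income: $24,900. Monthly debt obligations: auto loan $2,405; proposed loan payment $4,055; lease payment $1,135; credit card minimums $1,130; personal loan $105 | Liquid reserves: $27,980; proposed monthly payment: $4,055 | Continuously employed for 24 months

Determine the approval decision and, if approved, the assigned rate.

Approved at 10.05%

Credit score 722 ≥ 663 (meets minimum)
Loan-to-value = 664,500/939,000 = 70.8% — pass (80% max)
Liquid reserves cover 27,980/4,055 = 6.9 months — ≥ 4 required
Employment 24 ≥ 18 months
Total monthly debts = (2,405 + 4,055 + 1,135 + 1,130 + 105) = 8,830. DTI = 8,830/24,900 = 35.5% ≤ 38%
All requirements met. Score 722 falls in the 702–739 tier → 10.05%.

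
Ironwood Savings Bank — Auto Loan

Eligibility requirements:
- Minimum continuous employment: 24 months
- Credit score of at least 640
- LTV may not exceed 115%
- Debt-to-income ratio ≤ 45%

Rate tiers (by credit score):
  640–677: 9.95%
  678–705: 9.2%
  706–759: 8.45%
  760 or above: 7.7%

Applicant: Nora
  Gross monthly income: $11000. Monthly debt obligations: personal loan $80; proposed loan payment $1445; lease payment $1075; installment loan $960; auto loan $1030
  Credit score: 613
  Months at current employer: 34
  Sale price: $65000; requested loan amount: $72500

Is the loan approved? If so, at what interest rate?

Denied

Credit score 613 < 640 (below minimum)
Employment 34 ≥ 24 months
Total monthly debts = (80 + 1,445 + 1,075 + 960 + 1,030) = 4,590. DTI: 4,590 ÷ 11,000 = 41.7%, within the 45% cap
LTV = 72,500/65,000 = 111.5% ≤ 115%
Not all requirements met → denied.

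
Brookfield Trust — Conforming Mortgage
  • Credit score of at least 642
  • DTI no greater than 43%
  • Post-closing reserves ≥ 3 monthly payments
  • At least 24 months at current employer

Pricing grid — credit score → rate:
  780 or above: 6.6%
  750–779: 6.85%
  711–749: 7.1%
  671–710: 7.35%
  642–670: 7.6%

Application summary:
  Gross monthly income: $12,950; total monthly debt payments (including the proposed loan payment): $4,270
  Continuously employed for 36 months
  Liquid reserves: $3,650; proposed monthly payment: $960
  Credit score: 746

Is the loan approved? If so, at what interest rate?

Approved at 7.1%

Credit score 746 ≥ 642 (meets minimum)
Reserves: 3,650 ÷ 960 = 3.8 months (meets 3-month minimum)
Employment 36 ≥ 24 months
DTI = 4,270/12,950 = 33% ≤ 43%
All requirements met. Score 746 falls in the 711–749 tier → 7.1%.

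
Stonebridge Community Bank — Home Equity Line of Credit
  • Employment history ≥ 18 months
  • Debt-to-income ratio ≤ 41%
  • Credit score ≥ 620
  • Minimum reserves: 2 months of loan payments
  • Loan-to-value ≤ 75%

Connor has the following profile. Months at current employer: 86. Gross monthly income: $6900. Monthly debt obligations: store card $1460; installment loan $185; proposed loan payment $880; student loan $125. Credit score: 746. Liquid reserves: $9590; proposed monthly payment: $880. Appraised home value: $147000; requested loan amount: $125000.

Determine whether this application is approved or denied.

Employment 86 ≥ 18 months
Total monthly debts = (1,460 + 185 + 880 + 125) = 2,650. DTI: 2,650 ÷ 6,900 = 38.4%, within the 41% cap
Credit score 746 ≥ 620 (meets)
Reserves = 9,590/880 = 10.9 months ≥ 2
Loan-to-value = 125,000/147,000 = 85% — fail (75% max)
Fails on LTV.

Denied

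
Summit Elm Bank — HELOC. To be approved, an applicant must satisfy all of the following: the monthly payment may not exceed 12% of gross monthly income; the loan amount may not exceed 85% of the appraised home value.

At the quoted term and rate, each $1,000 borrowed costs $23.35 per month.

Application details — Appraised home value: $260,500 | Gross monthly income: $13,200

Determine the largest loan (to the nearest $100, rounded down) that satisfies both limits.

Payment cap: 12% × $13,200 = $1,584/month.
At $23.35 per $1,000, that supports 1,584/23.35 × 1,000 ≈ $67,837 → $67,800.
LTV cap: 85% × $260,500 = $221,425 → $221,400.
Binding constraint: payment-to-income.

$67,800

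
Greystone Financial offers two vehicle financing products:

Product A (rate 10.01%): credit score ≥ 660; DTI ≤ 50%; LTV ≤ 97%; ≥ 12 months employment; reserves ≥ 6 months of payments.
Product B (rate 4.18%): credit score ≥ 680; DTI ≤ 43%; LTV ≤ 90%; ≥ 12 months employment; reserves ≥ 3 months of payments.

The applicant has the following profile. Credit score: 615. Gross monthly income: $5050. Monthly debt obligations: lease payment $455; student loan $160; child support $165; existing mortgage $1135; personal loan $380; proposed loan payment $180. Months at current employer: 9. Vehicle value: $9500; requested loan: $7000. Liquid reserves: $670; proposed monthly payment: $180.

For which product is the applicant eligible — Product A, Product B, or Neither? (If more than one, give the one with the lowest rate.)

Total debts = (455 + 160 + 165 + 1,135 + 380 + 180) = 2,475; DTI = 2,475/5,050 = 49%.
LTV = 7,000/9,500 = 73.7%.
Reserves = 670/180 = 3.7 months.
Product A: score 615 < 660; DTI 49% ≤ 50%; LTV 73.7% ≤ 97%; employment 9 < 12 mo; reserves 3.7 < 6 mo → does not qualify.
Product B: score 615 < 680; DTI 49% > 43%; LTV 73.7% ≤ 90%; employment 9 < 12 mo; reserves 3.7 ≥ 3 mo → does not qualify.

Neither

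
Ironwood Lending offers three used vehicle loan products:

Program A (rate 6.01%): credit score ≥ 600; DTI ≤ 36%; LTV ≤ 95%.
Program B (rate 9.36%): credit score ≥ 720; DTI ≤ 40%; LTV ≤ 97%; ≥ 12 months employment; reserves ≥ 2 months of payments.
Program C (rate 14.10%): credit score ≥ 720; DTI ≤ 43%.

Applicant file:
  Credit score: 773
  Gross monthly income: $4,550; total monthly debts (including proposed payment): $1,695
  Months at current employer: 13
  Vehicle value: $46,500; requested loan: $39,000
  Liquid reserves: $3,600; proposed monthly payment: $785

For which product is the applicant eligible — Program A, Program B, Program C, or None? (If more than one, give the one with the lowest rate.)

Program B

DTI = 1,695/4,550 = 37.3%.
LTV = 39,000/46,500 = 83.9%.
Reserves = 3,600/785 = 4.6 months.
Program A: score 773 ≥ 600; DTI 37.3% > 36%; LTV 83.9% ≤ 95% → does not qualify.
Program B: score 773 ≥ 720; DTI 37.3% ≤ 40%; LTV 83.9% ≤ 97%; employment 13 ≥ 12 mo; reserves 4.6 ≥ 2 mo → qualifies.
Program C: score 773 ≥ 720; DTI 37.3% ≤ 43% → qualifies.
Qualifying: Program B, Program C. Lowest rate is 9.36% → Program B.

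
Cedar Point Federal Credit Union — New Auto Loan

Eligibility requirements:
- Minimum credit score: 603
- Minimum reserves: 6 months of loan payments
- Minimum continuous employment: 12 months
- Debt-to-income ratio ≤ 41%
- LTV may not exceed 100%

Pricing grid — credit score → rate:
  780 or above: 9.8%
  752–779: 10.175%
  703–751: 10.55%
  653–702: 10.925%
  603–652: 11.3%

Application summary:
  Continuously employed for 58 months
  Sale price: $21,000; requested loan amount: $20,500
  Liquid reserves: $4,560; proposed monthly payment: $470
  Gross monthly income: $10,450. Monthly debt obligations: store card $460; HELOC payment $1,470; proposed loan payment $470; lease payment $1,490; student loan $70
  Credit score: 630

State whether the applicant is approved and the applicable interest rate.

Approved at 11.3%

Credit score 630 ≥ 603 (meets minimum)
LTV = 20,500/21,000 = 97.6% ≤ 100%
Total monthly debts = (460 + 1,470 + 470 + 1,490 + 70) = 3,960. DTI = 3,960/10,450 = 37.9% ≤ 41%
Reserves: 4,560 ÷ 470 = 9.7 months (meets 6-month minimum)
Employment 58 ≥ 12 months
All requirements met. Score 630 falls in the 603–652 tier → 11.3%.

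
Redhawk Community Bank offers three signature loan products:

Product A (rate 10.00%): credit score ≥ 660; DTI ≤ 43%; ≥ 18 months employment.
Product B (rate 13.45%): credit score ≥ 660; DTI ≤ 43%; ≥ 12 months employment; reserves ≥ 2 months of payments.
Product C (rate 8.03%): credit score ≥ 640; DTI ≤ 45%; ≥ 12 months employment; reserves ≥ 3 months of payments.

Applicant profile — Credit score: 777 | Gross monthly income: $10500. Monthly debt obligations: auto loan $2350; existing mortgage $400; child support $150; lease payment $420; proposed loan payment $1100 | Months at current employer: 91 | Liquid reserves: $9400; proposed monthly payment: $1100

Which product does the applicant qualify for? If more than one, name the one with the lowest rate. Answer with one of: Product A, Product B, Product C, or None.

Total debts = (2,350 + 400 + 150 + 420 + 1,100) = 4,420; DTI = 4,420/10,500 = 42.1%.
Reserves = 9,400/1,100 = 8.5 months.
Product A: score 777 ≥ 660; DTI 42.1% ≤ 43%; employment 91 ≥ 18 mo → qualifies.
Product B: score 777 ≥ 660; DTI 42.1% ≤ 43%; employment 91 ≥ 12 mo; reserves 8.5 ≥ 2 mo → qualifies.
Product C: score 777 ≥ 640; DTI 42.1% ≤ 45%; employment 91 ≥ 12 mo; reserves 8.5 ≥ 3 mo → qualifies.
Qualifying: Product A, Product B, Product C. Lowest rate is 8.03% → Product C.

Product C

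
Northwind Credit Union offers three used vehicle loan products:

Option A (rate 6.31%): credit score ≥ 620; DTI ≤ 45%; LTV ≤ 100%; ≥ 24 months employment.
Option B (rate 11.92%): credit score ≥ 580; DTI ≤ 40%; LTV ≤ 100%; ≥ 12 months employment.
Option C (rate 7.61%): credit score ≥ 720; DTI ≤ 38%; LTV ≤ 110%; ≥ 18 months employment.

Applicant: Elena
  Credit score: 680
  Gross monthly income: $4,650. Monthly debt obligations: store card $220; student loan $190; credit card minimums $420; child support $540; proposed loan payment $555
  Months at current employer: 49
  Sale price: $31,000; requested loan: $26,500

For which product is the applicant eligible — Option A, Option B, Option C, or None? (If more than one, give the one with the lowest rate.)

Option A

Total debts = (220 + 190 + 420 + 540 + 555) = 1,925; DTI = 1,925/4,650 = 41.4%.
LTV = 26,500/31,000 = 85.5%.
Option A: score 680 ≥ 620; DTI 41.4% ≤ 45%; LTV 85.5% ≤ 100%; employment 49 ≥ 24 mo → qualifies.
Option B: score 680 ≥ 580; DTI 41.4% > 40%; LTV 85.5% ≤ 100%; employment 49 ≥ 12 mo → does not qualify.
Option C: score 680 < 720; DTI 41.4% > 38%; LTV 85.5% ≤ 110%; employment 49 ≥ 18 mo → does not qualify.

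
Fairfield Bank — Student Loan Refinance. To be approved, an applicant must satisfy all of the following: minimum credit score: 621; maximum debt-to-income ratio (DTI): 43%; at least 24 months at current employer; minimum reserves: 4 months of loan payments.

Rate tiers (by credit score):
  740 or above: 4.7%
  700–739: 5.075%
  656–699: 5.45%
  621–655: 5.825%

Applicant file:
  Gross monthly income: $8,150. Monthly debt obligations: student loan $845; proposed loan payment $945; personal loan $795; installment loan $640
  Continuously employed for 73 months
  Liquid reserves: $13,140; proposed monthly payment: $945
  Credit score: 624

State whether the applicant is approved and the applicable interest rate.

Credit score 624 ≥ 621 (meets minimum)
Employment 73 ≥ 24 months
Reserves: 13,140 ÷ 945 = 13.9 months (meets 4-month minimum)
Total monthly debts = (845 + 945 + 795 + 640) = 3,225. DTI: 3,225 ÷ 8,150 = 39.6%, within the 43% cap
All requirements met. Score 624 falls in the 621–655 tier → 5.825%.

Approved at 5.825%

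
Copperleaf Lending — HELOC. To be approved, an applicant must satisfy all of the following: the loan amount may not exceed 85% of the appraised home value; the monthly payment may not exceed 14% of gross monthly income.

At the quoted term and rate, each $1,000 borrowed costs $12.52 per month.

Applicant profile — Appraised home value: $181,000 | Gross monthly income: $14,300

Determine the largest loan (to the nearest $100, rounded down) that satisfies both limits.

Payment cap: 14% × $14,300 = $2,002/month.
At $12.52 per $1,000, that supports 2,002/12.52 × 1,000 ≈ $159,904 → $159,900.
LTV cap: 85% × $181,000 = $153,850 → $153,800.
Binding constraint: loan-to-value.

$153,800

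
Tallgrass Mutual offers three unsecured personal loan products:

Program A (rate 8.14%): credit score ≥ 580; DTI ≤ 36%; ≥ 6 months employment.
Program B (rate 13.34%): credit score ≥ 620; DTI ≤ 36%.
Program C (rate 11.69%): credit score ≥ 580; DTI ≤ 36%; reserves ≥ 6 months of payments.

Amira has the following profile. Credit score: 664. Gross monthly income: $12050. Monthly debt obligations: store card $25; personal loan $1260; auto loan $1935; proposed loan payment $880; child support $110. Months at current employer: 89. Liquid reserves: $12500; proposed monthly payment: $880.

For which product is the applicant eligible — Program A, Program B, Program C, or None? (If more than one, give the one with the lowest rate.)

Total debts = (25 + 1,260 + 1,935 + 880 + 110) = 4,210; DTI = 4,210/12,050 = 34.9%.
Reserves = 12,500/880 = 14.2 months.
Program A: score 664 ≥ 580; DTI 34.9% ≤ 36%; employment 89 ≥ 6 mo → qualifies.
Program B: score 664 ≥ 620; DTI 34.9% ≤ 36% → qualifies.
Program C: score 664 ≥ 580; DTI 34.9% ≤ 36%; reserves 14.2 ≥ 6 mo → qualifies.
Qualifying: Program A, Program B, Program C. Lowest rate is 8.14% → Program A.

Program A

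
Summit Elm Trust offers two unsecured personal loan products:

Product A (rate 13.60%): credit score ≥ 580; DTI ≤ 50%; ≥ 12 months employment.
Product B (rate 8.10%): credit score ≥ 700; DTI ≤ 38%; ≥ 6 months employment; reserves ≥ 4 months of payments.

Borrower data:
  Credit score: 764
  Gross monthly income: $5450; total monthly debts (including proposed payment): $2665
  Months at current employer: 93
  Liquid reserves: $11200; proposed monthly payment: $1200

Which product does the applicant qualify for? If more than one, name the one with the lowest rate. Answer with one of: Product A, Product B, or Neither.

Product A

DTI = 2,665/5,450 = 48.9%.
Reserves = 11,200/1,200 = 9.3 months.
Product A: score 764 ≥ 580; DTI 48.9% ≤ 50%; employment 93 ≥ 12 mo → qualifies.
Product B: score 764 ≥ 700; DTI 48.9% > 38%; employment 93 ≥ 6 mo; reserves 9.3 ≥ 4 mo → does not qualify.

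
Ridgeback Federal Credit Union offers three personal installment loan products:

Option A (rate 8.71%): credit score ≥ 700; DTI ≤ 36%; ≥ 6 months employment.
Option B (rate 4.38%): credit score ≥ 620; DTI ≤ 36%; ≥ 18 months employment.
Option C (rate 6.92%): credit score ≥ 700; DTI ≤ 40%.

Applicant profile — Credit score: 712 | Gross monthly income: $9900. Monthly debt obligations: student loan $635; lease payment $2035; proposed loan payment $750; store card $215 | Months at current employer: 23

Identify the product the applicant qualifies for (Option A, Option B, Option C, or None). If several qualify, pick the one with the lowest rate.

Total debts = (635 + 2,035 + 750 + 215) = 3,635; DTI = 3,635/9,900 = 36.7%.
Option A: score 712 ≥ 700; DTI 36.7% > 36%; employment 23 ≥ 6 mo → does not qualify.
Option B: score 712 ≥ 620; DTI 36.7% > 36%; employment 23 ≥ 18 mo → does not qualify.
Option C: score 712 ≥ 700; DTI 36.7% ≤ 40% → qualifies.

Option C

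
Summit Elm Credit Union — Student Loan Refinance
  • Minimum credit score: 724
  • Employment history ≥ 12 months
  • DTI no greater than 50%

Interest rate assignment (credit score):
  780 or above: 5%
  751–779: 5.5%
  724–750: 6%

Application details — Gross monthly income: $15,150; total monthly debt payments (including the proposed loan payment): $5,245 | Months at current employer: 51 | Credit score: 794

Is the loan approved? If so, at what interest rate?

Credit score 794 ≥ 724 (meets minimum)
DTI = 5,245/15,150 = 34.6% ≤ 50%
Employment 51 ≥ 12 months
All requirements met. Score 794 falls in the 780 or above tier → 5%.

Approved at 5%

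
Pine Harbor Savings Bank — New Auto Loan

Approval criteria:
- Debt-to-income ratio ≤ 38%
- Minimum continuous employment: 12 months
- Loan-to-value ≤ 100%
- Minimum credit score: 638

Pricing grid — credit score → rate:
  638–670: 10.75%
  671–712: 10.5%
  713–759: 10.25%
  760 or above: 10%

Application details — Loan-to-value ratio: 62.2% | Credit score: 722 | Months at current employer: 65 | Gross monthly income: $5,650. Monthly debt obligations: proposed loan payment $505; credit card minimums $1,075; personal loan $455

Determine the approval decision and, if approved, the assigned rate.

Credit score 722 ≥ 638 (meets minimum)
LTV 62.2% ≤ 100%
Employment 65 ≥ 12 months
Total monthly debts = (505 + 1,075 + 455) = 2,035. Debt-to-income = 2,035/5,650 = 36% — meets 38% limit
All requirements met. Score 722 falls in the 713–759 tier → 10.25%.

Approved at 10.25%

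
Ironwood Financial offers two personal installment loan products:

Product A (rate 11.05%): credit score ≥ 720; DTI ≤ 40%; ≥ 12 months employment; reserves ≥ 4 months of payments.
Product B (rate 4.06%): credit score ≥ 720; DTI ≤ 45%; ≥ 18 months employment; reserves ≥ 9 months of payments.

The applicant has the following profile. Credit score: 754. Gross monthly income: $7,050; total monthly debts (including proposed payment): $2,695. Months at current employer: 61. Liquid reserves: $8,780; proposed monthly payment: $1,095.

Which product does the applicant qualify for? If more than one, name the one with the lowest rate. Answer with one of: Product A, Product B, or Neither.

Product A

DTI = 2,695/7,050 = 38.2%.
Reserves = 8,780/1,095 = 8.0 months.
Product A: score 754 ≥ 720; DTI 38.2% ≤ 40%; employment 61 ≥ 12 mo; reserves 8.0 ≥ 4 mo → qualifies.
Product B: score 754 ≥ 720; DTI 38.2% ≤ 45%; employment 61 ≥ 18 mo; reserves 8.0 < 9 mo → does not qualify.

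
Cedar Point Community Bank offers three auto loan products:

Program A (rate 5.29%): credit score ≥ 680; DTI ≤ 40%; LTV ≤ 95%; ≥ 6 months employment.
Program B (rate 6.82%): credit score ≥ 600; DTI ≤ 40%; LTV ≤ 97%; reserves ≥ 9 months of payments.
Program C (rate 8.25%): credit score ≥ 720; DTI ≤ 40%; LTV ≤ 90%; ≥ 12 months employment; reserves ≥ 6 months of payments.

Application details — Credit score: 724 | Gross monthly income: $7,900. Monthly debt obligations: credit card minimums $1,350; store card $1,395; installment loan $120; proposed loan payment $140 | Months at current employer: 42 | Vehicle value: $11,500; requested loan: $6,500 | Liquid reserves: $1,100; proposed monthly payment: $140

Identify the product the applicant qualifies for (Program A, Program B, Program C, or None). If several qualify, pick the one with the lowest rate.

Total debts = (1,350 + 1,395 + 120 + 140) = 3,005; DTI = 3,005/7,900 = 38%.
LTV = 6,500/11,500 = 56.5%.
Reserves = 1,100/140 = 7.9 months.
Program A: score 724 ≥ 680; DTI 38% ≤ 40%; LTV 56.5% ≤ 95%; employment 42 ≥ 6 mo → qualifies.
Program B: score 724 ≥ 600; DTI 38% ≤ 40%; LTV 56.5% ≤ 97%; reserves 7.9 < 9 mo → does not qualify.
Program C: score 724 ≥ 720; DTI 38% ≤ 40%; LTV 56.5% ≤ 90%; employment 42 ≥ 12 mo; reserves 7.9 ≥ 6 mo → qualifies.
Qualifying: Program A, Program C. Lowest rate is 5.29% → Program A.

Program A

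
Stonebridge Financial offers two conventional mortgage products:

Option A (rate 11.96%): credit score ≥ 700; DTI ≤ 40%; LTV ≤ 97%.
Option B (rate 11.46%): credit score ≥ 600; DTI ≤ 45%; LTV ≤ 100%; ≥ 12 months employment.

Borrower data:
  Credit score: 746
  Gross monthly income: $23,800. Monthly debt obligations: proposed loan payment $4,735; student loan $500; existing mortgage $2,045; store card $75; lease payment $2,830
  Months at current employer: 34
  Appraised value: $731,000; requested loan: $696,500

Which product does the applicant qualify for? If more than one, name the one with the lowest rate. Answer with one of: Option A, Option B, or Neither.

Option B

Total debts = (4,735 + 500 + 2,045 + 75 + 2,830) = 10,185; DTI = 10,185/23,800 = 42.8%.
LTV = 696,500/731,000 = 95.3%.
Option A: score 746 ≥ 700; DTI 42.8% > 40%; LTV 95.3% ≤ 97% → does not qualify.
Option B: score 746 ≥ 600; DTI 42.8% ≤ 45%; LTV 95.3% ≤ 100%; employment 34 ≥ 12 mo → qualifies.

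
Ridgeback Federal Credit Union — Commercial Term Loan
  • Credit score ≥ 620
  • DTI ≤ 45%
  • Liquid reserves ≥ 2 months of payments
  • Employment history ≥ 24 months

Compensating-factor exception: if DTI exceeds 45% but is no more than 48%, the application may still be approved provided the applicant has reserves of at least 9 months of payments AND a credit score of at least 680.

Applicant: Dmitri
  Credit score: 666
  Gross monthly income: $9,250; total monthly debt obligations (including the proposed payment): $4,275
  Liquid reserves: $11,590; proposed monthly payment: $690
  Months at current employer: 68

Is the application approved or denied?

Denied

Credit score 666 ≥ 620 (meets base)
DTI: 4,275 ÷ 9,250 = 46.2%, over the 45% base limit.
Liquid reserves cover 11,590/690 = 16.8 months — ≥ 2 required
Employment 68 ≥ 24 months
DTI 46.2% is within the 45%–48% exception band; checking compensating factors.
Override check — reserves: 16.8 mo (ok); score: 666 (below 680).
Override conditions not both satisfied; exception does not apply.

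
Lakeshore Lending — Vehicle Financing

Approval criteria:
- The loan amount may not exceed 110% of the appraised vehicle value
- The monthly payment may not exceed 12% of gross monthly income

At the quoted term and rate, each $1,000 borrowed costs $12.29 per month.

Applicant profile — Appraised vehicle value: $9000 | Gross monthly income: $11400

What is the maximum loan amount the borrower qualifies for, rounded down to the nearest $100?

Payment cap: 12% × $11,400 = $1,368/month.
At $12.29 per $1,000, that supports 1,368/12.29 × 1,000 ≈ $111,310 → $111,300.
LTV cap: 110% × $9,000 = $9,900 → $9,900.
Binding constraint: loan-to-value.

$9,900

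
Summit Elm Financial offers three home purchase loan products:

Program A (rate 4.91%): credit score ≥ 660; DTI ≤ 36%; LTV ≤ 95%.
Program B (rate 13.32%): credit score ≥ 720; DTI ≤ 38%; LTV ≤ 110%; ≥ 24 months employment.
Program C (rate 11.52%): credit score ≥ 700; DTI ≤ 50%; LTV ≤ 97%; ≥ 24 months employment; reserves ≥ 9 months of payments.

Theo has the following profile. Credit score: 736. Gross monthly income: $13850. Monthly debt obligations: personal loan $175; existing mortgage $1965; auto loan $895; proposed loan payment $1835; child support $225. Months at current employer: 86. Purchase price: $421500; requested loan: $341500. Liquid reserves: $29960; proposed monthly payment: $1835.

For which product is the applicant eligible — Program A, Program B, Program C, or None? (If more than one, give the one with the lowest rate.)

Program C

Total debts = (175 + 1,965 + 895 + 1,835 + 225) = 5,095; DTI = 5,095/13,850 = 36.8%.
LTV = 341,500/421,500 = 81%.
Reserves = 29,960/1,835 = 16.3 months.
Program A: score 736 ≥ 660; DTI 36.8% > 36%; LTV 81% ≤ 95% → does not qualify.
Program B: score 736 ≥ 720; DTI 36.8% ≤ 38%; LTV 81% ≤ 110%; employment 86 ≥ 24 mo → qualifies.
Program C: score 736 ≥ 700; DTI 36.8% ≤ 50%; LTV 81% ≤ 97%; employment 86 ≥ 24 mo; reserves 16.3 ≥ 9 mo → qualifies.
Qualifying: Program B, Program C. Lowest rate is 11.52% → Program C.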